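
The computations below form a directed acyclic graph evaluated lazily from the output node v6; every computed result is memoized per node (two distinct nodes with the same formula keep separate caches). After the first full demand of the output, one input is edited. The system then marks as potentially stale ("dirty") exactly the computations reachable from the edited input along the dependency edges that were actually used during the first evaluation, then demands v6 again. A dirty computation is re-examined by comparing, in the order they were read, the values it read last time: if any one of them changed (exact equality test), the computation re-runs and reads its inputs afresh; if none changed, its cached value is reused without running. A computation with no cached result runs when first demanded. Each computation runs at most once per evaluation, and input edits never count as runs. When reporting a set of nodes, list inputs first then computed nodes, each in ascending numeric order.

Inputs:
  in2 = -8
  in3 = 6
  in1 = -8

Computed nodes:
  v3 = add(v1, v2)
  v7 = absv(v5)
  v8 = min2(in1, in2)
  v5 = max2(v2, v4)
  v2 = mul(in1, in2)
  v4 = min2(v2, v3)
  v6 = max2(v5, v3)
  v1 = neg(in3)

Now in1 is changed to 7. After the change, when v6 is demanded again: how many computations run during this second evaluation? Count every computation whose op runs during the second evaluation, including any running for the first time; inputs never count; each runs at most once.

5 computations run: v2, v3, v4, v5, v6.

First demand of the output computes:
  v1 = neg(6) = -6
  v2 = mul(-8, -8) = 64
  v3 = add(-6, 64) = 58
  v4 = min2(64, 58) = 58
  v5 = max2(64, 58) = 64
  v6 = max2(64, 58) = 64

After the edit, cleaning proceeds:
  v2: a read changed (in1 -8->7) — executes, giving -56.
  v3: a read changed (v2 64->-56) — executes, giving -62.
  v4: a read changed (v2 64->-56; v3 58->-62) — executes, giving -62.
  v5: a read changed (v2 64->-56; v4 58->-62) — executes, giving -56.
  v6: a read changed (v5 64->-56; v3 58->-62) — executes, giving -56.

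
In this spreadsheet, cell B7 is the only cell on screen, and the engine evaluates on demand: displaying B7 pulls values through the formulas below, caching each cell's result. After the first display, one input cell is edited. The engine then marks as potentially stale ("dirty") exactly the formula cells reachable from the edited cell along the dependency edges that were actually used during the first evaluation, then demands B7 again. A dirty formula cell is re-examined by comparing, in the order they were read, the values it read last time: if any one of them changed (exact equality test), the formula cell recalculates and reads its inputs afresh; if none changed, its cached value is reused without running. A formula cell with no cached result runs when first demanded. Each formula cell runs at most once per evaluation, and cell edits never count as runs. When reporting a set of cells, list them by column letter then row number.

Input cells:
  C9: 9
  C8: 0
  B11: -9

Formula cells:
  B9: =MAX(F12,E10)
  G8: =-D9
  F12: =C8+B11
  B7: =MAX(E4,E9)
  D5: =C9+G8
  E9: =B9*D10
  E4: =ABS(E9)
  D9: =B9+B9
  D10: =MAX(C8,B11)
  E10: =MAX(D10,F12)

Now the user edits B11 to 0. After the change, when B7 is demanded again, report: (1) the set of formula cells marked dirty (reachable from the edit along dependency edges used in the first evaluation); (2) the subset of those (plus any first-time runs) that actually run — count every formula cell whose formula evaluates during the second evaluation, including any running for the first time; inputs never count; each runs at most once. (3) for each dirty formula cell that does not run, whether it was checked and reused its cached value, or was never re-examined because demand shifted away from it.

Dirty set: B7, B9, D10, E4, E9, E10, F12.
Run set: B9, D10, E10, F12 (4 run).
Re-examined without running (cache reused): B7, E4, E9.
The important point: at E9 every value read last time is unchanged, so the dirty flag clears without a run.

Initial pass — values computed on the first demand:
  D10 = MAX(0, -9) = 0
  F12 = 0 + -9 = -9
  E10 = MAX(0, -9) = 0
  B9 = MAX(-9, 0) = 0
  E9 = 0 * 0 = 0
  E4 = ABS(0) = 0
  B7 = MAX(0, 0) = 0

Second demand — change propagation:
  D10: re-runs because B11 -9->0; new result 0 (unchanged).
  F12: re-runs because B11 -9->0; new result 0.
  E10: re-runs because F12 -9->0; new result 0 (unchanged).
  B9: re-runs because F12 -9->0; new result 0 (unchanged).
  E9: re-examined; everything it read last time is the same (B9 unchanged, D10 unchanged) — cache 0 kept, no run.
  E4: re-examined; everything it read last time is the same (E9 unchanged) — cache 0 kept, no run.
  B7: re-examined; everything it read last time is the same (E4 unchanged, E9 unchanged) — cache 0 kept, no run.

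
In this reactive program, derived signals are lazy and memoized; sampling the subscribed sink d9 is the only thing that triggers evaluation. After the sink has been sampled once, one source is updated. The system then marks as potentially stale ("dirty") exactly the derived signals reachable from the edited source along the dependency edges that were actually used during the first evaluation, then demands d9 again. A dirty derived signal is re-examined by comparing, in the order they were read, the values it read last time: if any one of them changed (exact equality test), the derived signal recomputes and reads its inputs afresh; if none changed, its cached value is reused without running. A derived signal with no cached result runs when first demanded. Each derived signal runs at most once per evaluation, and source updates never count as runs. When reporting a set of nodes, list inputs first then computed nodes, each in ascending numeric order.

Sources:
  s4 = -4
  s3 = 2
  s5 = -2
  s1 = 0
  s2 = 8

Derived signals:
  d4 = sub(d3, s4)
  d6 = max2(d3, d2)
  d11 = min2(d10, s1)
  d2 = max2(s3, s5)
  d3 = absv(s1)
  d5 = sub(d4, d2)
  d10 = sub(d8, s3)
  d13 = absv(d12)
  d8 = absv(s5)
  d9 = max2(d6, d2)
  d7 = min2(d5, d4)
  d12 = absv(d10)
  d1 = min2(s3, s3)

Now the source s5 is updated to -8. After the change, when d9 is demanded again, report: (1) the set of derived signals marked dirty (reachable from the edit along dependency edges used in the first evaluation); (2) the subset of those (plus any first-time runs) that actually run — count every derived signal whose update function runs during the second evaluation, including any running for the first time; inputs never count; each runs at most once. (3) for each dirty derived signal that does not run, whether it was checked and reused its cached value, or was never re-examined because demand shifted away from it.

First demand of the output computes:
  d2 = max2(2, -2) = 2
  d3 = absv(0) = 0
  d6 = max2(0, 2) = 2
  d9 = max2(2, 2) = 2

After the edit, cleaning proceeds:
  d2: a read changed (s5 -2->-8) — executes, giving 2 — identical to its old value.
  d6: dirty, but its reads are unchanged (d3 unchanged, d2 unchanged); cached 2 stands.
  d9: dirty, but its reads are unchanged (d6 unchanged, d2 unchanged); cached 2 stands.

Note the absorption at d2: it re-runs yet its value is the same, leaving the output's value untouched.

The edit dirties: d2, d6, d9.
1 derived signals run: d2.
Cache hits after checking: d6, d9.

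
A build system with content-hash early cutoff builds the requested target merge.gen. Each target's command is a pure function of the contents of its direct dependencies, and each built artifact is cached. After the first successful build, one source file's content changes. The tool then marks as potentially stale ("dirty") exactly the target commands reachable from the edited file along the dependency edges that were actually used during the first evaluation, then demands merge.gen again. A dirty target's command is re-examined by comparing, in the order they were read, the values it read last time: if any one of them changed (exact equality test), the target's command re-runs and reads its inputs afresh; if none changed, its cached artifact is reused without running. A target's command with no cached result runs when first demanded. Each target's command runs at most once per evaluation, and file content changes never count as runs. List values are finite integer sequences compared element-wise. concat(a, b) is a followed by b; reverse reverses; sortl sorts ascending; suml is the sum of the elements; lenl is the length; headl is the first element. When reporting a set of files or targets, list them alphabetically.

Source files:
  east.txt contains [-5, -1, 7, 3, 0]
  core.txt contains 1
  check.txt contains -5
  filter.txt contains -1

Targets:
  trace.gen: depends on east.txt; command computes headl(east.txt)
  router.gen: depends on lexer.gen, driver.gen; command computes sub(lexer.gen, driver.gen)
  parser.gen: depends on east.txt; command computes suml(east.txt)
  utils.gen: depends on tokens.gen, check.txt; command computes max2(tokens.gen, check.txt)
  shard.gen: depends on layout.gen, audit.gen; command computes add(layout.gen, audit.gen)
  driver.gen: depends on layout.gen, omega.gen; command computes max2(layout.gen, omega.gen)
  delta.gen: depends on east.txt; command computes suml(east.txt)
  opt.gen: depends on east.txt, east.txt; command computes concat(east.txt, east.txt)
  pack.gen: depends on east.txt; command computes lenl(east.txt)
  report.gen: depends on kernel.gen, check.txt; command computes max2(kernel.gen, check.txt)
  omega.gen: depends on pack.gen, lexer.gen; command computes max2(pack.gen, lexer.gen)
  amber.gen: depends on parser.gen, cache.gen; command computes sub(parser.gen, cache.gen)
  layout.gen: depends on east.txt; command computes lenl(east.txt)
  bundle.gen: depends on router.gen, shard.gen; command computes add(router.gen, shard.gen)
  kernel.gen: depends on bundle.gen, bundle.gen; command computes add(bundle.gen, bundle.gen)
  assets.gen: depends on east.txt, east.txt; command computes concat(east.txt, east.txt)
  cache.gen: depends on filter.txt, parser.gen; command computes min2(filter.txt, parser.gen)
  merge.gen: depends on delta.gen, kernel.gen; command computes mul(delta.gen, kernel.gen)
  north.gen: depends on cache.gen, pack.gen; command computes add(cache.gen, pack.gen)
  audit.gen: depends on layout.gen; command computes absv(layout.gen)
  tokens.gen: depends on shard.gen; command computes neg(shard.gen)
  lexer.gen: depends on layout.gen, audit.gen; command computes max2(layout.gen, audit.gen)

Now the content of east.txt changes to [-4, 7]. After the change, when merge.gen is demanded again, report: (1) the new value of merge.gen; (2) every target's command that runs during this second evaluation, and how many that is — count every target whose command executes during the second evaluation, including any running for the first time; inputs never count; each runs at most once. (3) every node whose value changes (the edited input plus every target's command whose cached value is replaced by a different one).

First evaluation (everything demanded from the output):
  delta.gen = suml([-5, -1, 7, 3, 0]) = 4
  layout.gen = lenl([-5, -1, 7, 3, 0]) = 5
  audit.gen = absv(5) = 5
  lexer.gen = max2(5, 5) = 5
  pack.gen = lenl([-5, -1, 7, 3, 0]) = 5
  omega.gen = max2(5, 5) = 5
  driver.gen = max2(5, 5) = 5
  router.gen = sub(5, 5) = 0
  shard.gen = add(5, 5) = 10
  bundle.gen = add(0, 10) = 10
  kernel.gen = add(10, 10) = 20
  merge.gen = mul(4, 20) = 80

Propagation after the edit:
  delta.gen: runs — east.txt [-5, -1, 7, 3, 0]->[-4, 7]; result 3.
  layout.gen: runs — east.txt [-5, -1, 7, 3, 0]->[-4, 7]; result 2.
  audit.gen: runs — layout.gen 5->2; result 2.
  lexer.gen: runs — layout.gen 5->2; audit.gen 5->2; result 2.
  pack.gen: runs — east.txt [-5, -1, 7, 3, 0]->[-4, 7]; result 2.
  omega.gen: runs — pack.gen 5->2; lexer.gen 5->2; result 2.
  driver.gen: runs — layout.gen 5->2; omega.gen 5->2; result 2.
  router.gen: runs — lexer.gen 5->2; driver.gen 5->2; result 0 (same value as before).
  shard.gen: runs — layout.gen 5->2; audit.gen 5->2; result 4.
  bundle.gen: runs — shard.gen 10->4; result 4.
  kernel.gen: runs — bundle.gen 10->4; bundle.gen 10->4; result 8.
  merge.gen: runs — delta.gen 4->3; kernel.gen 20->8; result 24.

New value of merge.gen: 24.
Target commands that run: audit.gen, bundle.gen, delta.gen, driver.gen, kernel.gen, layout.gen, lexer.gen, merge.gen, omega.gen, pack.gen, router.gen, shard.gen — 12 in total.
Values that change: audit.gen, bundle.gen, delta.gen, driver.gen, east.txt, kernel.gen, layout.gen, lexer.gen, merge.gen, omega.gen, pack.gen, shard.gen.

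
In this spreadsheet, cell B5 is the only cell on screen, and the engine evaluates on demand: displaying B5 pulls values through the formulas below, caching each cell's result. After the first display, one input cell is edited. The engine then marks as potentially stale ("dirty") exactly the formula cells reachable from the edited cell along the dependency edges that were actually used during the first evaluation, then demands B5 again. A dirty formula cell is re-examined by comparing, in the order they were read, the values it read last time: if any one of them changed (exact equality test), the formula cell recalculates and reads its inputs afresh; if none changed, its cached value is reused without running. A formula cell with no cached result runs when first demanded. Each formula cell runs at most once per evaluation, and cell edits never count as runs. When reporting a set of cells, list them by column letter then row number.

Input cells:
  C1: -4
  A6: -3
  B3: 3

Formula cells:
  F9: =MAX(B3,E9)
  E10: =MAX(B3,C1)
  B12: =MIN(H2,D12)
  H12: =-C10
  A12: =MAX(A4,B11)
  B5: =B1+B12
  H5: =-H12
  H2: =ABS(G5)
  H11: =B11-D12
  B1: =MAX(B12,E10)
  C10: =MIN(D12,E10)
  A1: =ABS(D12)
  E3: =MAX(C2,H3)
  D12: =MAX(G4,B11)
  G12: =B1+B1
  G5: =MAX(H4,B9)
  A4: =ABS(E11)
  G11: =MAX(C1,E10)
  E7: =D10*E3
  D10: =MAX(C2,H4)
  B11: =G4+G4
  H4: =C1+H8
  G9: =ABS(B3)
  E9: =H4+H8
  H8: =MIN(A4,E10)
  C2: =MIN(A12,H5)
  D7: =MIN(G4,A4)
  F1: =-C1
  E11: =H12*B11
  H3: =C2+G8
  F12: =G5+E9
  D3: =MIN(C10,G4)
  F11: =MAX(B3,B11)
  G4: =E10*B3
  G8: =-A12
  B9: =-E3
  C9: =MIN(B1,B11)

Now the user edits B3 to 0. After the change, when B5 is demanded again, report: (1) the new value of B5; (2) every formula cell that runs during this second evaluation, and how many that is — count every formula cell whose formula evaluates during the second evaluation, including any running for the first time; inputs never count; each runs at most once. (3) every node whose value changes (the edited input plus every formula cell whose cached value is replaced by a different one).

B5 now evaluates to 0.
Run set: A4, A12, B1, B5, B9, B11, B12, C2, C10, D12, E3, E10, E11, G4, G5, G8, H2, H3, H4, H5, H8, H12 (22 run).
Changed values: A4, A12, B1, B3, B5, B9, B11, B12, C2, C10, D12, E3, E10, E11, G4, G5, G8, H2, H3, H4, H5, H8, H12.

Initial pass — values computed on the first demand:
  E10 = MAX(3, -4) = 3
  G4 = 3 * 3 = 9
  B11 = 9 + 9 = 18
  D12 = MAX(9, 18) = 18
  C10 = MIN(18, 3) = 3
  H12 = -(3) = -3
  E11 = -3 * 18 = -54
  A4 = ABS(-54) = 54
  A12 = MAX(54, 18) = 54
  G8 = -(54) = -54
  H5 = -(-3) = 3
  C2 = MIN(54, 3) = 3
  H3 = 3 + -54 = -51
  E3 = MAX(3, -51) = 3
  B9 = -(3) = -3
  H8 = MIN(54, 3) = 3
  H4 = -4 + 3 = -1
  G5 = MAX(-1, -3) = -1
  H2 = ABS(-1) = 1
  B12 = MIN(1, 18) = 1
  B1 = MAX(1, 3) = 3
  B5 = 3 + 1 = 4

Second demand — change propagation:
  E10: re-runs because B3 3->0; new result 0.
  G4: re-runs because E10 3->0; B3 3->0; new result 0.
  B11: re-runs because G4 9->0; G4 9->0; new result 0.
  D12: re-runs because G4 9->0; B11 18->0; new result 0.
  C10: re-runs because D12 18->0; E10 3->0; new result 0.
  H12: re-runs because C10 3->0; new result 0.
  E11: re-runs because H12 -3->0; B11 18->0; new result 0.
  A4: re-runs because E11 -54->0; new result 0.
  A12: re-runs because A4 54->0; B11 18->0; new result 0.
  G8: re-runs because A12 54->0; new result 0.
  H5: re-runs because H12 -3->0; new result 0.
  C2: re-runs because A12 54->0; H5 3->0; new result 0.
  H3: re-runs because C2 3->0; G8 -54->0; new result 0.
  E3: re-runs because C2 3->0; H3 -51->0; new result 0.
  B9: re-runs because E3 3->0; new result 0.
  H8: re-runs because A4 54->0; E10 3->0; new result 0.
  H4: re-runs because H8 3->0; new result -4.
  G5: re-runs because H4 -1->-4; B9 -3->0; new result 0.
  H2: re-runs because G5 -1->0; new result 0.
  B12: re-runs because H2 1->0; D12 18->0; new result 0.
  B1: re-runs because B12 1->0; E10 3->0; new result 0.
  B5: re-runs because B1 3->0; B12 1->0; new result 0.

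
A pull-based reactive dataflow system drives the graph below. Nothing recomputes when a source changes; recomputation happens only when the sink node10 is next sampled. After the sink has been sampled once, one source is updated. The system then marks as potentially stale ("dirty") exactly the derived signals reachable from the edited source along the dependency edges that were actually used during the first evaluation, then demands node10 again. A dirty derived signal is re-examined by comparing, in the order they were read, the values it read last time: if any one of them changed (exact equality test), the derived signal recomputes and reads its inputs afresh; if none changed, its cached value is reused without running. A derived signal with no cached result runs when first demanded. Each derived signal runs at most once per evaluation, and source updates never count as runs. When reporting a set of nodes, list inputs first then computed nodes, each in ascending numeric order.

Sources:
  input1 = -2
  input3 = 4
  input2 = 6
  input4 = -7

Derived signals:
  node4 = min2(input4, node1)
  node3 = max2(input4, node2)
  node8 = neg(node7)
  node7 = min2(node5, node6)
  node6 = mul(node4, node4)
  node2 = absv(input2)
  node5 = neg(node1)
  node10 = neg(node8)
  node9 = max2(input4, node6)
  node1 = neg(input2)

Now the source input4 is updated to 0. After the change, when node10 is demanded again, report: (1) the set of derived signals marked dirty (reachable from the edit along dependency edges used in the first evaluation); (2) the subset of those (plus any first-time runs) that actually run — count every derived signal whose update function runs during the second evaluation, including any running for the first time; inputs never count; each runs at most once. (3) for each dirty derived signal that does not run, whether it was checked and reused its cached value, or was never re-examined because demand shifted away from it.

Marked dirty: node4, node6, node7, node8, node10.
Derived signals that run: node4, node6, node7 — 3 in total.
Checked but reused from cache: node8, node10.
Key observation: the change is absorbed at node7 — it re-runs but produces the same value, and the output's value is unchanged.

First evaluation (everything demanded from the output):
  node1 = neg(6) = -6
  node4 = min2(-7, -6) = -7
  node5 = neg(-6) = 6
  node6 = mul(-7, -7) = 49
  node7 = min2(6, 49) = 6
  node8 = neg(6) = -6
  node10 = neg(-6) = 6

Propagation after the edit:
  node4: runs — input4 -7->0; result -6.
  node6: runs — node4 -7->-6; node4 -7->-6; result 36.
  node7: runs — node6 49->36; result 6 (same value as before).
  node8: checked — values it read are unchanged (node7 unchanged); reused cached -6 without running.
  node10: checked — values it read are unchanged (node8 unchanged); reused cached 6 without running.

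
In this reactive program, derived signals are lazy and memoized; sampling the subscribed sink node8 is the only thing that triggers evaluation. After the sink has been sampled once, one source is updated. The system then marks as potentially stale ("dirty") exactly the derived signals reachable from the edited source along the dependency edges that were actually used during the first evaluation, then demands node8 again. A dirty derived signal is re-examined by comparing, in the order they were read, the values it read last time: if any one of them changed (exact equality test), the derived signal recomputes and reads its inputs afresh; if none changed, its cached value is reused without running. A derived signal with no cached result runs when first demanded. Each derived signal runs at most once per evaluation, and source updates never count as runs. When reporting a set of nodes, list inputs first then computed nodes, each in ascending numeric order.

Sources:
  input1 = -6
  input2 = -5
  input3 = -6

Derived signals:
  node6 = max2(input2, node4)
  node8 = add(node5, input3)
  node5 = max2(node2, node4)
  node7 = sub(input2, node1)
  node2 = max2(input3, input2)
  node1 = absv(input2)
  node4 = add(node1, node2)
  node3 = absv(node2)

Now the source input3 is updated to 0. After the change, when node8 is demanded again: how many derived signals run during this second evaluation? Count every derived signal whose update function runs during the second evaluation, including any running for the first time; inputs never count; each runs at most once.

4 derived signals run: node2, node4, node5, node8.

First demand of the output computes:
  node1 = absv(-5) = 5
  node2 = max2(-6, -5) = -5
  node4 = add(5, -5) = 0
  node5 = max2(-5, 0) = 0
  node8 = add(0, -6) = -6

After the edit, cleaning proceeds:
  node2: a read changed (input3 -6->0) — executes, giving 0.
  node4: a read changed (node2 -5->0) — executes, giving 5.
  node5: a read changed (node2 -5->0; node4 0->5) — executes, giving 5.
  node8: a read changed (node5 0->5; input3 -6->0) — executes, giving 5.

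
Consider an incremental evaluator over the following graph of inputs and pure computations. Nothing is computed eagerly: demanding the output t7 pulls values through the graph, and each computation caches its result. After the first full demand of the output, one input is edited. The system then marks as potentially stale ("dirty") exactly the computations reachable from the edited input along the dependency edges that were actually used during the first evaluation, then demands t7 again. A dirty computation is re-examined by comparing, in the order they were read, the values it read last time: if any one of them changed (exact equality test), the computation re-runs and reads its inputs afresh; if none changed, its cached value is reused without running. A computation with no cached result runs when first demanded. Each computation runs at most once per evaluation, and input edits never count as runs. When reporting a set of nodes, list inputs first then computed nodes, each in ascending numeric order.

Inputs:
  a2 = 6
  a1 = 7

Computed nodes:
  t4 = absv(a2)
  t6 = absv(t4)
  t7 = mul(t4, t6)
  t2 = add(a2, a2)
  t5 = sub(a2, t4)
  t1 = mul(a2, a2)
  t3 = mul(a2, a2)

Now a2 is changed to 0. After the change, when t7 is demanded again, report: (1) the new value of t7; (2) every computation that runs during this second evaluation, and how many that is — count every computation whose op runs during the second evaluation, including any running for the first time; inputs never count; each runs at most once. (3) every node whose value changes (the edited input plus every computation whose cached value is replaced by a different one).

t7 now evaluates to 0.
Run set: t4, t6, t7 (3 run).
Changed values: a2, t4, t6, t7.

Initial pass — values computed on the first demand:
  t4 = absv(6) = 6
  t6 = absv(6) = 6
  t7 = mul(6, 6) = 36

Second demand — change propagation:
  t4: re-runs because a2 6->0; new result 0.
  t6: re-runs because t4 6->0; new result 0.
  t7: re-runs because t4 6->0; t6 6->0; new result 0.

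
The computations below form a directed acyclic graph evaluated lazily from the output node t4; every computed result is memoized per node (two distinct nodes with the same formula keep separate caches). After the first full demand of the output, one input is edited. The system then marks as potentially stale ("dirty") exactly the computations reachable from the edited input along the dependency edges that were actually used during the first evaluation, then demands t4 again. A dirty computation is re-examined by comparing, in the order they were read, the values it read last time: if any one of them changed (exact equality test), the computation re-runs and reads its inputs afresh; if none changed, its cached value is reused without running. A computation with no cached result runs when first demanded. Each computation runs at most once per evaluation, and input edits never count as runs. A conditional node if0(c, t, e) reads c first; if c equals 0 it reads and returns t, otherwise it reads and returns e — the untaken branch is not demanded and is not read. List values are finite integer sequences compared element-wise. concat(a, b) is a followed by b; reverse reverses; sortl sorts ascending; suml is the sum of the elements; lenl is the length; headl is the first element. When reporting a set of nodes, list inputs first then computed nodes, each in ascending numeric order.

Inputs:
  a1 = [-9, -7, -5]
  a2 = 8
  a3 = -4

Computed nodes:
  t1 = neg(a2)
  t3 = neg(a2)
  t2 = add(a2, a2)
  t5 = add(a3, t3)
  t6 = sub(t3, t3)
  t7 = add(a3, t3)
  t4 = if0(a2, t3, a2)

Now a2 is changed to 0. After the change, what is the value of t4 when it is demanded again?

Demanding t4 again yields 0.
Note the branch switch — t3 had no cache and runs now for the first time.

First demand of the output computes:
  t4 = if0(a2=8 -> else branch a2) = 8

After the edit, cleaning proceeds:
  t3: had never run; runs now, result 0.
  t4: a read changed (a2 8->0; a2 8->0) — executes, giving 0.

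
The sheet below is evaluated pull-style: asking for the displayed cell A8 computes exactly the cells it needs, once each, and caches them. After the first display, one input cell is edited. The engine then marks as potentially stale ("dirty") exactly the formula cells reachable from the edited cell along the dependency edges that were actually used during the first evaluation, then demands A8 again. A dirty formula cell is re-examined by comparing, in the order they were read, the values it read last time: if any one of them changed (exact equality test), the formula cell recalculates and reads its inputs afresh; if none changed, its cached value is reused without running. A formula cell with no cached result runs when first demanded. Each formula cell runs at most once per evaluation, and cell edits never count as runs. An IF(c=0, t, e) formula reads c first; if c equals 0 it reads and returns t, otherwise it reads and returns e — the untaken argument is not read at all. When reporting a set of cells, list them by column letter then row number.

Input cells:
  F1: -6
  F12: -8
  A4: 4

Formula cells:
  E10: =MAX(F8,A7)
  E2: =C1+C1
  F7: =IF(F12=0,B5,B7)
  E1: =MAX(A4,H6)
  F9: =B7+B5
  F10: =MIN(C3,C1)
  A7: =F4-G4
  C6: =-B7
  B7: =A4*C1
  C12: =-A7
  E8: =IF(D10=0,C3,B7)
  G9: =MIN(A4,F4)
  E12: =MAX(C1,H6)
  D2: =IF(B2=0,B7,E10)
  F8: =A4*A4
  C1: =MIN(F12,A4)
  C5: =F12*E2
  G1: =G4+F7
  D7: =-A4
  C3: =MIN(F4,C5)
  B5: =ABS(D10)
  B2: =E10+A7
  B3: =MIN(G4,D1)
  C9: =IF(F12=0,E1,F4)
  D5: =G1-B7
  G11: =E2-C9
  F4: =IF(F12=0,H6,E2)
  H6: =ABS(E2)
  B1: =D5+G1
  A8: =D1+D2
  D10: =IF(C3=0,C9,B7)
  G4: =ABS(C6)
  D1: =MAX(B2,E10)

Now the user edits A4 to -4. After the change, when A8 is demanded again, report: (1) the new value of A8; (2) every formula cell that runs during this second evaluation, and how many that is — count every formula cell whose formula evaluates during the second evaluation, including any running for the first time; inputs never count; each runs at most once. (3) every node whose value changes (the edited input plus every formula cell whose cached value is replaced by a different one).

Demanding A8 again yields 32.
5 formula cells run: B7, C1, C6, F8, G4.
The nodes whose values change: A4, B7, C6.
Note where the cutoff bites: E2 is checked, finds nothing changed, and keeps its cache.

First demand of the output computes:
  C1 = MIN(-8, 4) = -8
  B7 = 4 * -8 = -32
  C6 = -(-32) = 32
  E2 = -8 + -8 = -16
  F4 = IF(F12=0: F12=-8 -> else branch E2) = -16
  F8 = 4 * 4 = 16
  G4 = ABS(32) = 32
  A7 = -16 - 32 = -48
  E10 = MAX(16, -48) = 16
  B2 = 16 + -48 = -32
  D1 = MAX(-32, 16) = 16
  D2 = IF(B2=0: B2=-32 -> else branch E10) = 16
  A8 = 16 + 16 = 32

After the edit, cleaning proceeds:
  C1: a read changed (A4 4->-4) — executes, giving -8 — identical to its old value.
  B7: a read changed (A4 4->-4) — executes, giving 32.
  C6: a read changed (B7 -32->32) — executes, giving -32.
  E2: dirty, but its reads are unchanged (C1 unchanged, C1 unchanged); cached -16 stands.
  F4: dirty, but its reads are unchanged (F12 unchanged, E2 unchanged); cached -16 stands.
  F8: a read changed (A4 4->-4; A4 4->-4) — executes, giving 16 — identical to its old value.
  G4: a read changed (C6 32->-32) — executes, giving 32 — identical to its old value.
  A7: dirty, but its reads are unchanged (F4 unchanged, G4 unchanged); cached -48 stands.
  E10: dirty, but its reads are unchanged (F8 unchanged, A7 unchanged); cached 16 stands.
  B2: dirty, but its reads are unchanged (E10 unchanged, A7 unchanged); cached -32 stands.
  D1: dirty, but its reads are unchanged (B2 unchanged, E10 unchanged); cached 16 stands.
  D2: dirty, but its reads are unchanged (B2 unchanged, E10 unchanged); cached 16 stands.
  A8: dirty, but its reads are unchanged (D1 unchanged, D2 unchanged); cached 32 stands.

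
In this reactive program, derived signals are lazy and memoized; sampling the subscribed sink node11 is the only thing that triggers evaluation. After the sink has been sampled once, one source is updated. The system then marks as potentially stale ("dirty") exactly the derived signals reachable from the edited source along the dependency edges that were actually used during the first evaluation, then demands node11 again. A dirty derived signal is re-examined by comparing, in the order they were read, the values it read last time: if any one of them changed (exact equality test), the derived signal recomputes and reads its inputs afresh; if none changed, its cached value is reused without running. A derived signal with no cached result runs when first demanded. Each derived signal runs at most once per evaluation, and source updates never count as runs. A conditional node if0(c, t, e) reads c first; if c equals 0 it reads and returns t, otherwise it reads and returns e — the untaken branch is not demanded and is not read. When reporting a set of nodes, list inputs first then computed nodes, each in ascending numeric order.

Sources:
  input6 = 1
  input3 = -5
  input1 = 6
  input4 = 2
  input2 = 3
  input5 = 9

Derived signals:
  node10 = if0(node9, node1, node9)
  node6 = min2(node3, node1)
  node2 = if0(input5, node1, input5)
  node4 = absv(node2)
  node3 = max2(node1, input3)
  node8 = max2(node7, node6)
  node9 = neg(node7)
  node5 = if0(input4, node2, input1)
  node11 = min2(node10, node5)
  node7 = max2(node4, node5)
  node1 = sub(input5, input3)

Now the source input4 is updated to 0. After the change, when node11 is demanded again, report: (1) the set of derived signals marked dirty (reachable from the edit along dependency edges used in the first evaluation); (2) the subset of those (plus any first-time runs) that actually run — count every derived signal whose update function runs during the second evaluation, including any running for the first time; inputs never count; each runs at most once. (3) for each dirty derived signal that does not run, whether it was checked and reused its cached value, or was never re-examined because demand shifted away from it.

First demand of the output computes:
  node2 = if0(input5=9 -> else branch input5) = 9
  node4 = absv(9) = 9
  node5 = if0(input4=2 -> else branch input1) = 6
  node7 = max2(9, 6) = 9
  node9 = neg(9) = -9
  node10 = if0(node9=-9 -> else branch node9) = -9
  node11 = min2(-9, 6) = -9

After the edit, cleaning proceeds:
  node5: a read changed (input4 2->0) — executes, giving 9.
  node7: a read changed (node5 6->9) — executes, giving 9 — identical to its old value.
  node9: dirty, but its reads are unchanged (node7 unchanged); cached -9 stands.
  node10: dirty, but its reads are unchanged (node9 unchanged, node9 unchanged); cached -9 stands.
  node11: a read changed (node5 6->9) — executes, giving -9 — identical to its old value.

Note where the cutoff bites: node9 is checked, finds nothing changed, and keeps its cache.

The edit dirties: node5, node7, node9, node10, node11.
3 derived signals run: node5, node7, node11.
Cache hits after checking: node9, node10.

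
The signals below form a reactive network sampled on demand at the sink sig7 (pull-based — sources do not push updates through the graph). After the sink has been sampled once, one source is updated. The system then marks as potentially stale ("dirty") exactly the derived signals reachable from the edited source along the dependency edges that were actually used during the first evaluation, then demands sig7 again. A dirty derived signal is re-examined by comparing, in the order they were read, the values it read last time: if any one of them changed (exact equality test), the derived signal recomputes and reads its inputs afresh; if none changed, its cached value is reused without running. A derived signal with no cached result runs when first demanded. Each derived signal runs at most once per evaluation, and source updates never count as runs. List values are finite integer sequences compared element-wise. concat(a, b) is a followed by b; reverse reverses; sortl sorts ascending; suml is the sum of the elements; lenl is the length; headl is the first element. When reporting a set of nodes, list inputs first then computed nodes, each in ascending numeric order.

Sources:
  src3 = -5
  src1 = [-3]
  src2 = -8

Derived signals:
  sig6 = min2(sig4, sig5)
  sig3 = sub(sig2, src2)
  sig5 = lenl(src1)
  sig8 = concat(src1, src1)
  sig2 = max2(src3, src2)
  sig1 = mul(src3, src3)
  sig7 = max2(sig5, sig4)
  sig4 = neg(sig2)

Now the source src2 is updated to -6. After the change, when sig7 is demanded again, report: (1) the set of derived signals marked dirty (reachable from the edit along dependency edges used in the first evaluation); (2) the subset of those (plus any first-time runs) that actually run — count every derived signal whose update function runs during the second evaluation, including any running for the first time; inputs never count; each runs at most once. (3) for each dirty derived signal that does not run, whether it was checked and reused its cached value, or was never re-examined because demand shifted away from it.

Initial pass — values computed on the first demand:
  sig2 = max2(-5, -8) = -5
  sig4 = neg(-5) = 5
  sig5 = lenl([-3]) = 1
  sig7 = max2(1, 5) = 5

Second demand — change propagation:
  sig2: re-runs because src2 -8->-6; new result -5 (unchanged).
  sig4: re-examined; everything it read last time is the same (sig2 unchanged) — cache 5 kept, no run.
  sig7: re-examined; everything it read last time is the same (sig5 unchanged, sig4 unchanged) — cache 5 kept, no run.

The important point: sig2 recomputes to an identical value, and the output ends up unchanged.

Dirty set: sig2, sig4, sig7.
Run set: sig2 (1 run).
Re-examined without running (cache reused): sig4, sig7.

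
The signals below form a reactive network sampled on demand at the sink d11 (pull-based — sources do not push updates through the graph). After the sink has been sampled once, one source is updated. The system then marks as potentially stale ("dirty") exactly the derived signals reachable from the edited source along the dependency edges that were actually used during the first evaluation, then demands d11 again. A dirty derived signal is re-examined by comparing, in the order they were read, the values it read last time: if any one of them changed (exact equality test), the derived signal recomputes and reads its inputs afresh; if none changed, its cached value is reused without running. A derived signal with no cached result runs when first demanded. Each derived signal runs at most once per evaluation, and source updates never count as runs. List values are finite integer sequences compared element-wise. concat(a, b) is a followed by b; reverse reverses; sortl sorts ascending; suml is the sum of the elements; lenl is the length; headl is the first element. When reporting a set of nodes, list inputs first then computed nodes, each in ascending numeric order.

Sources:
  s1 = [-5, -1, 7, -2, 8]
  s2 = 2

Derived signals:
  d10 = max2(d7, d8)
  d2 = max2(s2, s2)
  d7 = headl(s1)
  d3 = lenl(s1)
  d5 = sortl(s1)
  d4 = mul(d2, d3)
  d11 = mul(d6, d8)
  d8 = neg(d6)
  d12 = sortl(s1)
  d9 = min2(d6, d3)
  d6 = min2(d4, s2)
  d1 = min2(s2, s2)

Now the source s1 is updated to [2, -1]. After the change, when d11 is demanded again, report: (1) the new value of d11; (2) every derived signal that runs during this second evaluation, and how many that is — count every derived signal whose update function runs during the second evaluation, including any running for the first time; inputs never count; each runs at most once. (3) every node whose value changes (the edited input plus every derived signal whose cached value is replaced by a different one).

d11 now evaluates to -4.
Run set: d3, d4, d6 (3 run).
Changed values: s1, d3, d4.
The important point: d6 recomputes to an identical value, and the output ends up unchanged.

Initial pass — values computed on the first demand:
  d2 = max2(2, 2) = 2
  d3 = lenl([-5, -1, 7, -2, 8]) = 5
  d4 = mul(2, 5) = 10
  d6 = min2(10, 2) = 2
  d8 = neg(2) = -2
  d11 = mul(2, -2) = -4

Second demand — change propagation:
  d3: re-runs because s1 [-5, -1, 7, -2, 8]->[2, -1]; new result 2.
  d4: re-runs because d3 5->2; new result 4.
  d6: re-runs because d4 10->4; new result 2 (unchanged).
  d8: re-examined; everything it read last time is the same (d6 unchanged) — cache -2 kept, no run.
  d11: re-examined; everything it read last time is the same (d6 unchanged, d8 unchanged) — cache -4 kept, no run.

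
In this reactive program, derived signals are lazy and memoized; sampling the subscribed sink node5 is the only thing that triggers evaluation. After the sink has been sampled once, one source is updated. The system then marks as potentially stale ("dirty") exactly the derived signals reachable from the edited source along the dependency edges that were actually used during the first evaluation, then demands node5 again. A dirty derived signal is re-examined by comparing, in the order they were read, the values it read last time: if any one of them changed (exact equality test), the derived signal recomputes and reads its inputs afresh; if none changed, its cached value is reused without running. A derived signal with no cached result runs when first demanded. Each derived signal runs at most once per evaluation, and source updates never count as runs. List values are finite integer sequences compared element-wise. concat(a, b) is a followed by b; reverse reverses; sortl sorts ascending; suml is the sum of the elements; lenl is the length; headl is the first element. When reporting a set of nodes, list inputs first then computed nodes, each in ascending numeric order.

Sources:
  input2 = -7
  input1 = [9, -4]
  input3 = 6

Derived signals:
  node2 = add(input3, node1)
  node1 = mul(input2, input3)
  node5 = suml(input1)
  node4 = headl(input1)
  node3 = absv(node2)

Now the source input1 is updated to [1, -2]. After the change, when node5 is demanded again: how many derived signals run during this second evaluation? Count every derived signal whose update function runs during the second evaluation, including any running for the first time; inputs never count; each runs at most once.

First demand of the output computes:
  node5 = suml([9, -4]) = 5

After the edit, cleaning proceeds:
  node5: a read changed (input1 [9, -4]->[1, -2]) — executes, giving -1.

1 derived signals run: node5.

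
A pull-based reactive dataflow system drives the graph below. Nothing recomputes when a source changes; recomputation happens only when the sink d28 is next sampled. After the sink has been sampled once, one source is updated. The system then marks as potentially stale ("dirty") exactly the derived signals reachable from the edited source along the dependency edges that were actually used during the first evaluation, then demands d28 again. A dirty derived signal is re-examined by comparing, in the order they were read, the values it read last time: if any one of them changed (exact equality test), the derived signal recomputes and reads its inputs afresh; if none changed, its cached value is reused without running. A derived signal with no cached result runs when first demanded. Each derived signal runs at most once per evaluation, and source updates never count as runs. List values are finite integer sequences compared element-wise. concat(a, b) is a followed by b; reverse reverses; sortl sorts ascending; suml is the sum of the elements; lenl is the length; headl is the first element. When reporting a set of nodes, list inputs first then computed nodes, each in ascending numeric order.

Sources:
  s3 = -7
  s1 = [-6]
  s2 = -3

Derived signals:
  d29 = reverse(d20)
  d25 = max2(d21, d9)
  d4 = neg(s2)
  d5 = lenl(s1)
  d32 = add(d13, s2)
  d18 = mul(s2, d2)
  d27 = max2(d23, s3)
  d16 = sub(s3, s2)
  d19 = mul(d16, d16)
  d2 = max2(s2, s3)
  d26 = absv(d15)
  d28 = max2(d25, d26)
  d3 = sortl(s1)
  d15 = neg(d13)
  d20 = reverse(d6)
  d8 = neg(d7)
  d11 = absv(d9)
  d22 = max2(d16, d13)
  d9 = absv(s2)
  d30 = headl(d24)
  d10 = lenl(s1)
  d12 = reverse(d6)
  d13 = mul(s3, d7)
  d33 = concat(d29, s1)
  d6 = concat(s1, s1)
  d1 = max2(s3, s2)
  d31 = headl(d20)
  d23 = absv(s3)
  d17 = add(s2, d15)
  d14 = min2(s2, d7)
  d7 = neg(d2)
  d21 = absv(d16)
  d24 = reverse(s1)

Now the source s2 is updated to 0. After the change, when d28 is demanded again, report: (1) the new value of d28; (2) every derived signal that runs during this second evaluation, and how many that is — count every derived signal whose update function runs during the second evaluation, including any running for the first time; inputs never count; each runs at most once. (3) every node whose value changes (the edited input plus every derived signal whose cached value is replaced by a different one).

New value of d28: 7.
Derived signals that run: d2, d7, d9, d13, d15, d16, d21, d25, d26, d28 — 10 in total.
Values that change: s2, d2, d7, d9, d13, d15, d16, d21, d25, d26, d28.

First evaluation (everything demanded from the output):
  d2 = max2(-3, -7) = -3
  d7 = neg(-3) = 3
  d9 = absv(-3) = 3
  d13 = mul(-7, 3) = -21
  d15 = neg(-21) = 21
  d16 = sub(-7, -3) = -4
  d21 = absv(-4) = 4
  d25 = max2(4, 3) = 4
  d26 = absv(21) = 21
  d28 = max2(4, 21) = 21

Propagation after the edit:
  d2: runs — s2 -3->0; result 0.
  d7: runs — d2 -3->0; result 0.
  d9: runs — s2 -3->0; result 0.
  d13: runs — d7 3->0; result 0.
  d15: runs — d13 -21->0; result 0.
  d16: runs — s2 -3->0; result -7.
  d21: runs — d16 -4->-7; result 7.
  d25: runs — d21 4->7; d9 3->0; result 7.
  d26: runs — d15 21->0; result 0.
  d28: runs — d25 4->7; d26 21->0; result 7.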